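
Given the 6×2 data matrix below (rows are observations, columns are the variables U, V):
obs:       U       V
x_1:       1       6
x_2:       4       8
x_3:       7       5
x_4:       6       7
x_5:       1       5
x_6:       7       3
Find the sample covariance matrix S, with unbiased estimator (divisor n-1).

Step 1 — column means:
  mean(U) = (1 + 4 + 7 + 6 + 1 + 7) / 6 = 26/6 = 4.3333
  mean(V) = (6 + 8 + 5 + 7 + 5 + 3) / 6 = 34/6 = 5.6667

Step 2 — sample covariance S[i,j] = (1/(n-1)) · Σ_k (x_{k,i} - mean_i) · (x_{k,j} - mean_j), with n-1 = 5.
  S[U,U] = ((-3.3333)·(-3.3333) + (-0.3333)·(-0.3333) + (2.6667)·(2.6667) + (1.6667)·(1.6667) + (-3.3333)·(-3.3333) + (2.6667)·(2.6667)) / 5 = 39.3333/5 = 7.8667
  S[U,V] = ((-3.3333)·(0.3333) + (-0.3333)·(2.3333) + (2.6667)·(-0.6667) + (1.6667)·(1.3333) + (-3.3333)·(-0.6667) + (2.6667)·(-2.6667)) / 5 = -6.3333/5 = -1.2667
  S[V,V] = ((0.3333)·(0.3333) + (2.3333)·(2.3333) + (-0.6667)·(-0.6667) + (1.3333)·(1.3333) + (-0.6667)·(-0.6667) + (-2.6667)·(-2.6667)) / 5 = 15.3333/5 = 3.0667

S is symmetric (S[j,i] = S[i,j]). Assembling:

S = [[7.8667, -1.2667],
 [-1.2667, 3.0667]]


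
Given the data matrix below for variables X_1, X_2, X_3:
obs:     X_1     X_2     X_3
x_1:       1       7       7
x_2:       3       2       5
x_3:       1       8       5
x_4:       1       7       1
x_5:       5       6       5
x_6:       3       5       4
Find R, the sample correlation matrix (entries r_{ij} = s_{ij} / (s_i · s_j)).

Step 1 — column means:
  mean(X_1) = (1 + 3 + 1 + 1 + 5 + 3) / 6 = 14/6 = 2.3333
  mean(X_2) = (7 + 2 + 8 + 7 + 6 + 5) / 6 = 35/6 = 5.8333
  mean(X_3) = (7 + 5 + 5 + 1 + 5 + 4) / 6 = 27/6 = 4.5

Step 2 — sample variances and covariances s[i,j] = (1/(n-1)) · Σ_k (x_{k,i} - mean_i) · (x_{k,j} - mean_j), with n-1 = 5:
  s[X_1,X_1] = ((-1.3333)·(-1.3333) + (0.6667)·(0.6667) + (-1.3333)·(-1.3333) + (-1.3333)·(-1.3333) + (2.6667)·(2.6667) + (0.6667)·(0.6667)) / 5 = 13.3333/5 = 2.6667
  s[X_1,X_2] = ((-1.3333)·(1.1667) + (0.6667)·(-3.8333) + (-1.3333)·(2.1667) + (-1.3333)·(1.1667) + (2.6667)·(0.1667) + (0.6667)·(-0.8333)) / 5 = -8.6667/5 = -1.7333
  s[X_1,X_3] = ((-1.3333)·(2.5) + (0.6667)·(0.5) + (-1.3333)·(0.5) + (-1.3333)·(-3.5) + (2.6667)·(0.5) + (0.6667)·(-0.5)) / 5 = 2/5 = 0.4
  s[X_2,X_2] = ((1.1667)·(1.1667) + (-3.8333)·(-3.8333) + (2.1667)·(2.1667) + (1.1667)·(1.1667) + (0.1667)·(0.1667) + (-0.8333)·(-0.8333)) / 5 = 22.8333/5 = 4.5667
  s[X_2,X_3] = ((1.1667)·(2.5) + (-3.8333)·(0.5) + (2.1667)·(0.5) + (1.1667)·(-3.5) + (0.1667)·(0.5) + (-0.8333)·(-0.5)) / 5 = -1.5/5 = -0.3
  s[X_3,X_3] = ((2.5)·(2.5) + (0.5)·(0.5) + (0.5)·(0.5) + (-3.5)·(-3.5) + (0.5)·(0.5) + (-0.5)·(-0.5)) / 5 = 19.5/5 = 3.9
  Sample standard deviations s_i = √(s[i,i]):
  s(X_1) = √(2.6667) = 1.633
  s(X_2) = √(4.5667) = 2.137
  s(X_3) = √(3.9) = 1.9748

Step 3 — r_{ij} = s_{ij} / (s_i · s_j):
  r[X_1,X_1] = 1 (diagonal).
  r[X_1,X_2] = -1.7333 / (1.633 · 2.137) = -1.7333 / 3.4897 = -0.4967
  r[X_1,X_3] = 0.4 / (1.633 · 1.9748) = 0.4 / 3.2249 = 0.124
  r[X_2,X_2] = 1 (diagonal).
  r[X_2,X_3] = -0.3 / (2.137 · 1.9748) = -0.3 / 4.2202 = -0.0711
  r[X_3,X_3] = 1 (diagonal).

R is symmetric with unit diagonal. Assembling:

R = [[1, -0.4967, 0.124],
 [-0.4967, 1, -0.0711],
 [0.124, -0.0711, 1]]


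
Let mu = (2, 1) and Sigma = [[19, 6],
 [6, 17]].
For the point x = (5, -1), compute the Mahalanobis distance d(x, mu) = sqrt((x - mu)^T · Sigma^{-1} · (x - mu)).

Step 1 — centre the observation: (x - mu) = (3, -2).

Step 2 — invert Sigma. det(Sigma) = 19·17 - (6)² = 287.
  Sigma^{-1} = (1/det) · [[d, -b], [-b, a]] = [[0.0592, -0.0209],
 [-0.0209, 0.0662]].

Step 3 — form the quadratic (x - mu)^T · Sigma^{-1} · (x - mu):
  Sigma^{-1} · (x - mu) = (0.2195, -0.1951).
  (x - mu)^T · [Sigma^{-1} · (x - mu)] = (3)·(0.2195) + (-2)·(-0.1951) = 1.0488.

Step 4 — take square root: d = √(1.0488) ≈ 1.0241.

d(x, mu) = √(1.0488) ≈ 1.0241


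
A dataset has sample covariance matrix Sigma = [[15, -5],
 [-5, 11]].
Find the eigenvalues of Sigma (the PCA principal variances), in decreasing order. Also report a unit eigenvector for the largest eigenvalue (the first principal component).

Step 1 — characteristic polynomial of 2×2 Sigma:
  det(Sigma - λI) = λ² - trace · λ + det = 0.
  trace = 15 + 11 = 26, det = 15·11 - (-5)² = 140.
Step 2 — discriminant:
  Δ = trace² - 4·det = 676 - 560 = 116.
Step 3 — eigenvalues:
  λ = (trace ± √Δ)/2 = (26 ± 10.7703)/2,
  λ_1 = 18.3852,  λ_2 = 7.6148.

Step 4 — unit eigenvector for λ_1: solve (Sigma - λ_1 I)v = 0. First row:
  (15 - 18.3852)·v_x + (-5)·v_y = 0, i.e. (-3.3852)·v_x + (-5)·v_y = 0,
  so v ∝ (b, λ_1 - a) = (-5, 3.3852); multiply by -1 so the first entry is positive: u = (5, -3.3852).
  ||u|| = √((5)² + (-3.3852)²) = √(36.4593) ≈ 6.0382,
  v_1 = u/||u|| ≈ (0.8281, -0.5606) (||v_1|| = 1).

λ_1 = 18.3852,  λ_2 = 7.6148;  v_1 ≈ (0.8281, -0.5606)


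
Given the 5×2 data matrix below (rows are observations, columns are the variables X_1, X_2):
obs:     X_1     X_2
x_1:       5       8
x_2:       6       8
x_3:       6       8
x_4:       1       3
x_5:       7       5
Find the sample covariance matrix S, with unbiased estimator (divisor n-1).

Step 1 — column means:
  mean(X_1) = (5 + 6 + 6 + 1 + 7) / 5 = 25/5 = 5
  mean(X_2) = (8 + 8 + 8 + 3 + 5) / 5 = 32/5 = 6.4

Step 2 — sample covariance S[i,j] = (1/(n-1)) · Σ_k (x_{k,i} - mean_i) · (x_{k,j} - mean_j), with n-1 = 4.
  S[X_1,X_1] = ((0)·(0) + (1)·(1) + (1)·(1) + (-4)·(-4) + (2)·(2)) / 4 = 22/4 = 5.5
  S[X_1,X_2] = ((0)·(1.6) + (1)·(1.6) + (1)·(1.6) + (-4)·(-3.4) + (2)·(-1.4)) / 4 = 14/4 = 3.5
  S[X_2,X_2] = ((1.6)·(1.6) + (1.6)·(1.6) + (1.6)·(1.6) + (-3.4)·(-3.4) + (-1.4)·(-1.4)) / 4 = 21.2/4 = 5.3

S is symmetric (S[j,i] = S[i,j]). Assembling:

S = [[5.5, 3.5],
 [3.5, 5.3]]


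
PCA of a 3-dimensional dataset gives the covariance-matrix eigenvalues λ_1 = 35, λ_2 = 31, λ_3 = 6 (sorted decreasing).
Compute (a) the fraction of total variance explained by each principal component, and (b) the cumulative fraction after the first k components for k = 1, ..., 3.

Step 1 — total variance = trace(Sigma) = Σ λ_i = 35 + 31 + 6 = 72.

Step 2 — fraction explained by component i = λ_i / Σ λ:
  PC1: 35/72 = 0.4861
  PC2: 31/72 = 0.4306
  PC3: 6/72 = 0.0833

Step 3 — cumulative fraction after k components = (λ_1 + ... + λ_k) / Σ λ:
  k = 1: 35/72 = 0.4861
  k = 2: (35 + 31)/72 = 66/72 = 0.9167
  k = 3: (35 + 31 + 6)/72 = 72/72 = 1

Summary (fraction, with percent):

explained: PC1 0.4861 (48.61%), PC2 0.4306 (43.06%), PC3 0.0833 (8.33%);  cumulative: 0.4861, 0.9167, 1


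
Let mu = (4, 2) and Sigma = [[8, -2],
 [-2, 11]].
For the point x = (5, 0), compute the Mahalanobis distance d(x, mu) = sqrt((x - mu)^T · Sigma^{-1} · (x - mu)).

Step 1 — centre the observation: (x - mu) = (1, -2).

Step 2 — invert Sigma. det(Sigma) = 8·11 - (-2)² = 84.
  Sigma^{-1} = (1/det) · [[d, -b], [-b, a]] = [[0.131, 0.0238],
 [0.0238, 0.0952]].

Step 3 — form the quadratic (x - mu)^T · Sigma^{-1} · (x - mu):
  Sigma^{-1} · (x - mu) = (0.0833, -0.1667).
  (x - mu)^T · [Sigma^{-1} · (x - mu)] = (1)·(0.0833) + (-2)·(-0.1667) = 0.4167.

Step 4 — take square root: d = √(0.4167) ≈ 0.6455.

d(x, mu) = √(0.4167) ≈ 0.6455


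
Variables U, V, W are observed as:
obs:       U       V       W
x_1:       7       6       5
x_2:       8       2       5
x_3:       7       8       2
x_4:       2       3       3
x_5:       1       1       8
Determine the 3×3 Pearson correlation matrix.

Step 1 — column means:
  mean(U) = (7 + 8 + 7 + 2 + 1) / 5 = 25/5 = 5
  mean(V) = (6 + 2 + 8 + 3 + 1) / 5 = 20/5 = 4
  mean(W) = (5 + 5 + 2 + 3 + 8) / 5 = 23/5 = 4.6

Step 2 — sample variances and covariances s[i,j] = (1/(n-1)) · Σ_k (x_{k,i} - mean_i) · (x_{k,j} - mean_j), with n-1 = 4:
  s[U,U] = ((2)·(2) + (3)·(3) + (2)·(2) + (-3)·(-3) + (-4)·(-4)) / 4 = 42/4 = 10.5
  s[U,V] = ((2)·(2) + (3)·(-2) + (2)·(4) + (-3)·(-1) + (-4)·(-3)) / 4 = 21/4 = 5.25
  s[U,W] = ((2)·(0.4) + (3)·(0.4) + (2)·(-2.6) + (-3)·(-1.6) + (-4)·(3.4)) / 4 = -12/4 = -3
  s[V,V] = ((2)·(2) + (-2)·(-2) + (4)·(4) + (-1)·(-1) + (-3)·(-3)) / 4 = 34/4 = 8.5
  s[V,W] = ((2)·(0.4) + (-2)·(0.4) + (4)·(-2.6) + (-1)·(-1.6) + (-3)·(3.4)) / 4 = -19/4 = -4.75
  s[W,W] = ((0.4)·(0.4) + (0.4)·(0.4) + (-2.6)·(-2.6) + (-1.6)·(-1.6) + (3.4)·(3.4)) / 4 = 21.2/4 = 5.3
  Sample standard deviations s_i = √(s[i,i]):
  s(U) = √(10.5) = 3.2404
  s(V) = √(8.5) = 2.9155
  s(W) = √(5.3) = 2.3022

Step 3 — r_{ij} = s_{ij} / (s_i · s_j):
  r[U,U] = 1 (diagonal).
  r[U,V] = 5.25 / (3.2404 · 2.9155) = 5.25 / 9.4472 = 0.5557
  r[U,W] = -3 / (3.2404 · 2.3022) = -3 / 7.4599 = -0.4022
  r[V,V] = 1 (diagonal).
  r[V,W] = -4.75 / (2.9155 · 2.3022) = -4.75 / 6.7119 = -0.7077
  r[W,W] = 1 (diagonal).

R is symmetric with unit diagonal. Assembling:

R = [[1, 0.5557, -0.4022],
 [0.5557, 1, -0.7077],
 [-0.4022, -0.7077, 1]]


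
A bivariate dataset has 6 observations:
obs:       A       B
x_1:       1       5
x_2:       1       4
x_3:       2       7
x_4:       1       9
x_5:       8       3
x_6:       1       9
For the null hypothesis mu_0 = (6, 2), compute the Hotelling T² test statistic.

Step 1 — sample mean vector:
  mean(A) = (1 + 1 + 2 + 1 + 8 + 1) / 6 = 14/6 = 2.3333
  mean(B) = (5 + 4 + 7 + 9 + 3 + 9) / 6 = 37/6 = 6.1667
  x̄ = (2.3333, 6.1667),  deviation x̄ - mu_0 = (2.3333, 6.1667) - (6, 2) = (-3.6667, 4.1667).

Step 2 — sample covariance matrix, S[i,j] = (1/(n-1)) · Σ_k (x_{k,i} - mean_i) · (x_{k,j} - mean_j), divisor n-1 = 5:
  S[A,A] = ((-1.3333)·(-1.3333) + (-1.3333)·(-1.3333) + (-0.3333)·(-0.3333) + (-1.3333)·(-1.3333) + (5.6667)·(5.6667) + (-1.3333)·(-1.3333)) / 5 = 39.3333/5 = 7.8667
  S[A,B] = ((-1.3333)·(-1.1667) + (-1.3333)·(-2.1667) + (-0.3333)·(0.8333) + (-1.3333)·(2.8333) + (5.6667)·(-3.1667) + (-1.3333)·(2.8333)) / 5 = -21.3333/5 = -4.2667
  S[B,B] = ((-1.1667)·(-1.1667) + (-2.1667)·(-2.1667) + (0.8333)·(0.8333) + (2.8333)·(2.8333) + (-3.1667)·(-3.1667) + (2.8333)·(2.8333)) / 5 = 32.8333/5 = 6.5667
  S = [[7.8667, -4.2667],
 [-4.2667, 6.5667]].

Step 3 — invert S. det(S) = 7.8667·6.5667 - (-4.2667)² = 33.4533.
  S^{-1} = (1/det) · [[d, -b], [-b, a]] = [[0.1963, 0.1275],
 [0.1275, 0.2352]].

Step 4 — quadratic form (x̄ - mu_0)^T · S^{-1} · (x̄ - mu_0):
  S^{-1} · (x̄ - mu_0) = (-0.1883, 0.5122),
  (x̄ - mu_0)^T · [...] = (-3.6667)·(-0.1883) + (4.1667)·(0.5122) = 2.8245.

Step 5 — scale by n: T² = 6 · 2.8245 = 16.947.

T² ≈ 16.947


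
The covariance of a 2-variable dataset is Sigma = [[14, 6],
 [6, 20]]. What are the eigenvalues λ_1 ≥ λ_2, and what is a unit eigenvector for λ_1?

Step 1 — characteristic polynomial of 2×2 Sigma:
  det(Sigma - λI) = λ² - trace · λ + det = 0.
  trace = 14 + 20 = 34, det = 14·20 - (6)² = 244.
Step 2 — discriminant:
  Δ = trace² - 4·det = 1156 - 976 = 180.
Step 3 — eigenvalues:
  λ = (trace ± √Δ)/2 = (34 ± 13.4164)/2,
  λ_1 = 23.7082,  λ_2 = 10.2918.

Step 4 — unit eigenvector for λ_1: solve (Sigma - λ_1 I)v = 0. First row:
  (14 - 23.7082)·v_x + (6)·v_y = 0, i.e. (-9.7082)·v_x + (6)·v_y = 0,
  so v ∝ (b, λ_1 - a) = (6, 9.7082) = u.
  ||u|| = √((6)² + (9.7082)²) = √(130.2492) ≈ 11.4127,
  v_1 = u/||u|| ≈ (0.5257, 0.8507) (||v_1|| = 1).

λ_1 = 23.7082,  λ_2 = 10.2918;  v_1 ≈ (0.5257, 0.8507)


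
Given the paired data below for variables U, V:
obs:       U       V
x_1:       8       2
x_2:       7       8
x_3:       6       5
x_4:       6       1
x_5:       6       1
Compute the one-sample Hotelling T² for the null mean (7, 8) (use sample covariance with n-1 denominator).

Step 1 — sample mean vector:
  mean(U) = (8 + 7 + 6 + 6 + 6) / 5 = 33/5 = 6.6
  mean(V) = (2 + 8 + 5 + 1 + 1) / 5 = 17/5 = 3.4
  x̄ = (6.6, 3.4),  deviation x̄ - mu_0 = (6.6, 3.4) - (7, 8) = (-0.4, -4.6).

Step 2 — sample covariance matrix, S[i,j] = (1/(n-1)) · Σ_k (x_{k,i} - mean_i) · (x_{k,j} - mean_j), divisor n-1 = 4:
  S[U,U] = ((1.4)·(1.4) + (0.4)·(0.4) + (-0.6)·(-0.6) + (-0.6)·(-0.6) + (-0.6)·(-0.6)) / 4 = 3.2/4 = 0.8
  S[U,V] = ((1.4)·(-1.4) + (0.4)·(4.6) + (-0.6)·(1.6) + (-0.6)·(-2.4) + (-0.6)·(-2.4)) / 4 = 1.8/4 = 0.45
  S[V,V] = ((-1.4)·(-1.4) + (4.6)·(4.6) + (1.6)·(1.6) + (-2.4)·(-2.4) + (-2.4)·(-2.4)) / 4 = 37.2/4 = 9.3
  S = [[0.8, 0.45],
 [0.45, 9.3]].

Step 3 — invert S. det(S) = 0.8·9.3 - (0.45)² = 7.2375.
  S^{-1} = (1/det) · [[d, -b], [-b, a]] = [[1.285, -0.0622],
 [-0.0622, 0.1105]].

Step 4 — quadratic form (x̄ - mu_0)^T · S^{-1} · (x̄ - mu_0):
  S^{-1} · (x̄ - mu_0) = (-0.228, -0.4836),
  (x̄ - mu_0)^T · [...] = (-0.4)·(-0.228) + (-4.6)·(-0.4836) = 2.3157.

Step 5 — scale by n: T² = 5 · 2.3157 = 11.5786.

T² ≈ 11.5786


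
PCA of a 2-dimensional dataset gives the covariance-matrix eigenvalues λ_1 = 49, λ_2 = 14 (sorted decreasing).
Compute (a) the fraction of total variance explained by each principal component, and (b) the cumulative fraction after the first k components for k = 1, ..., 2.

Step 1 — total variance = trace(Sigma) = Σ λ_i = 49 + 14 = 63.

Step 2 — fraction explained by component i = λ_i / Σ λ:
  PC1: 49/63 = 0.7778
  PC2: 14/63 = 0.2222

Step 3 — cumulative fraction after k components = (λ_1 + ... + λ_k) / Σ λ:
  k = 1: 49/63 = 0.7778
  k = 2: (49 + 14)/63 = 63/63 = 1

Summary (fraction, with percent):

explained: PC1 0.7778 (77.78%), PC2 0.2222 (22.22%);  cumulative: 0.7778, 1


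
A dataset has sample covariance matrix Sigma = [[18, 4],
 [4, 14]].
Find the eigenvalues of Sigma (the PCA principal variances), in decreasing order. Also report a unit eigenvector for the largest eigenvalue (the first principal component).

Step 1 — characteristic polynomial of 2×2 Sigma:
  det(Sigma - λI) = λ² - trace · λ + det = 0.
  trace = 18 + 14 = 32, det = 18·14 - (4)² = 236.
Step 2 — discriminant:
  Δ = trace² - 4·det = 1024 - 944 = 80.
Step 3 — eigenvalues:
  λ = (trace ± √Δ)/2 = (32 ± 8.9443)/2,
  λ_1 = 20.4721,  λ_2 = 11.5279.

Step 4 — unit eigenvector for λ_1: solve (Sigma - λ_1 I)v = 0. First row:
  (18 - 20.4721)·v_x + (4)·v_y = 0, i.e. (-2.4721)·v_x + (4)·v_y = 0,
  so v ∝ (b, λ_1 - a) = (4, 2.4721) = u.
  ||u|| = √((4)² + (2.4721)²) = √(22.1115) ≈ 4.7023,
  v_1 = u/||u|| ≈ (0.8507, 0.5257) (||v_1|| = 1).

λ_1 = 20.4721,  λ_2 = 11.5279;  v_1 ≈ (0.8507, 0.5257)


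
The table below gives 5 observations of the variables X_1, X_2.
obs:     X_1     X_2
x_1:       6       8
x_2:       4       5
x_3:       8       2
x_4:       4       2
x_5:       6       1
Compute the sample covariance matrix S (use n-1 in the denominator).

Step 1 — column means:
  mean(X_1) = (6 + 4 + 8 + 4 + 6) / 5 = 28/5 = 5.6
  mean(X_2) = (8 + 5 + 2 + 2 + 1) / 5 = 18/5 = 3.6

Step 2 — sample covariance S[i,j] = (1/(n-1)) · Σ_k (x_{k,i} - mean_i) · (x_{k,j} - mean_j), with n-1 = 4.
  S[X_1,X_1] = ((0.4)·(0.4) + (-1.6)·(-1.6) + (2.4)·(2.4) + (-1.6)·(-1.6) + (0.4)·(0.4)) / 4 = 11.2/4 = 2.8
  S[X_1,X_2] = ((0.4)·(4.4) + (-1.6)·(1.4) + (2.4)·(-1.6) + (-1.6)·(-1.6) + (0.4)·(-2.6)) / 4 = -2.8/4 = -0.7
  S[X_2,X_2] = ((4.4)·(4.4) + (1.4)·(1.4) + (-1.6)·(-1.6) + (-1.6)·(-1.6) + (-2.6)·(-2.6)) / 4 = 33.2/4 = 8.3

S is symmetric (S[j,i] = S[i,j]). Assembling:

S = [[2.8, -0.7],
 [-0.7, 8.3]]


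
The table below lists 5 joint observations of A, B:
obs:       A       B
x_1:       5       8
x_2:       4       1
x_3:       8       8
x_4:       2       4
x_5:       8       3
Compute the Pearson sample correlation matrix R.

Step 1 — column means:
  mean(A) = (5 + 4 + 8 + 2 + 8) / 5 = 27/5 = 5.4
  mean(B) = (8 + 1 + 8 + 4 + 3) / 5 = 24/5 = 4.8

Step 2 — sample variances and covariances s[i,j] = (1/(n-1)) · Σ_k (x_{k,i} - mean_i) · (x_{k,j} - mean_j), with n-1 = 4:
  s[A,A] = ((-0.4)·(-0.4) + (-1.4)·(-1.4) + (2.6)·(2.6) + (-3.4)·(-3.4) + (2.6)·(2.6)) / 4 = 27.2/4 = 6.8
  s[A,B] = ((-0.4)·(3.2) + (-1.4)·(-3.8) + (2.6)·(3.2) + (-3.4)·(-0.8) + (2.6)·(-1.8)) / 4 = 10.4/4 = 2.6
  s[B,B] = ((3.2)·(3.2) + (-3.8)·(-3.8) + (3.2)·(3.2) + (-0.8)·(-0.8) + (-1.8)·(-1.8)) / 4 = 38.8/4 = 9.7
  Sample standard deviations s_i = √(s[i,i]):
  s(A) = √(6.8) = 2.6077
  s(B) = √(9.7) = 3.1145

Step 3 — r_{ij} = s_{ij} / (s_i · s_j):
  r[A,A] = 1 (diagonal).
  r[A,B] = 2.6 / (2.6077 · 3.1145) = 2.6 / 8.1216 = 0.3201
  r[B,B] = 1 (diagonal).

R is symmetric with unit diagonal. Assembling:

R = [[1, 0.3201],
 [0.3201, 1]]


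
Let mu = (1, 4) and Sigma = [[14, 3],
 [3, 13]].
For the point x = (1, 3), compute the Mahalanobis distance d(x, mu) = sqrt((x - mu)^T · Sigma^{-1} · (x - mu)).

Step 1 — centre the observation: (x - mu) = (0, -1).

Step 2 — invert Sigma. det(Sigma) = 14·13 - (3)² = 173.
  Sigma^{-1} = (1/det) · [[d, -b], [-b, a]] = [[0.0751, -0.0173],
 [-0.0173, 0.0809]].

Step 3 — form the quadratic (x - mu)^T · Sigma^{-1} · (x - mu):
  Sigma^{-1} · (x - mu) = (0.0173, -0.0809).
  (x - mu)^T · [Sigma^{-1} · (x - mu)] = (0)·(0.0173) + (-1)·(-0.0809) = 0.0809.

Step 4 — take square root: d = √(0.0809) ≈ 0.2845.

d(x, mu) = √(0.0809) ≈ 0.2845


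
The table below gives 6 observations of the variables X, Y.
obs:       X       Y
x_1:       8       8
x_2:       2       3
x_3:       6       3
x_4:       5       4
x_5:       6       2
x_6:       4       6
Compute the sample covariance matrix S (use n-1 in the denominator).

Step 1 — column means:
  mean(X) = (8 + 2 + 6 + 5 + 6 + 4) / 6 = 31/6 = 5.1667
  mean(Y) = (8 + 3 + 3 + 4 + 2 + 6) / 6 = 26/6 = 4.3333

Step 2 — sample covariance S[i,j] = (1/(n-1)) · Σ_k (x_{k,i} - mean_i) · (x_{k,j} - mean_j), with n-1 = 5.
  S[X,X] = ((2.8333)·(2.8333) + (-3.1667)·(-3.1667) + (0.8333)·(0.8333) + (-0.1667)·(-0.1667) + (0.8333)·(0.8333) + (-1.1667)·(-1.1667)) / 5 = 20.8333/5 = 4.1667
  S[X,Y] = ((2.8333)·(3.6667) + (-3.1667)·(-1.3333) + (0.8333)·(-1.3333) + (-0.1667)·(-0.3333) + (0.8333)·(-2.3333) + (-1.1667)·(1.6667)) / 5 = 9.6667/5 = 1.9333
  S[Y,Y] = ((3.6667)·(3.6667) + (-1.3333)·(-1.3333) + (-1.3333)·(-1.3333) + (-0.3333)·(-0.3333) + (-2.3333)·(-2.3333) + (1.6667)·(1.6667)) / 5 = 25.3333/5 = 5.0667

S is symmetric (S[j,i] = S[i,j]). Assembling:

S = [[4.1667, 1.9333],
 [1.9333, 5.0667]]


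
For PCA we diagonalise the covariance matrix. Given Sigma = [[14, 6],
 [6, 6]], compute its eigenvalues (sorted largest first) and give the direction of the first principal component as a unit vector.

Step 1 — characteristic polynomial of 2×2 Sigma:
  det(Sigma - λI) = λ² - trace · λ + det = 0.
  trace = 14 + 6 = 20, det = 14·6 - (6)² = 48.
Step 2 — discriminant:
  Δ = trace² - 4·det = 400 - 192 = 208.
Step 3 — eigenvalues:
  λ = (trace ± √Δ)/2 = (20 ± 14.4222)/2,
  λ_1 = 17.2111,  λ_2 = 2.7889.

Step 4 — unit eigenvector for λ_1: solve (Sigma - λ_1 I)v = 0. First row:
  (14 - 17.2111)·v_x + (6)·v_y = 0, i.e. (-3.2111)·v_x + (6)·v_y = 0,
  so v ∝ (b, λ_1 - a) = (6, 3.2111) = u.
  ||u|| = √((6)² + (3.2111)²) = √(46.3112) ≈ 6.8052,
  v_1 = u/||u|| ≈ (0.8817, 0.4719) (||v_1|| = 1).

λ_1 = 17.2111,  λ_2 = 2.7889;  v_1 ≈ (0.8817, 0.4719)


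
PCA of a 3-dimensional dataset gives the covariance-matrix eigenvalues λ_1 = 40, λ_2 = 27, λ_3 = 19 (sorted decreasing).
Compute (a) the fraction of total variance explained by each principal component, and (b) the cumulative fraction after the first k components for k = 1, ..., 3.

Step 1 — total variance = trace(Sigma) = Σ λ_i = 40 + 27 + 19 = 86.

Step 2 — fraction explained by component i = λ_i / Σ λ:
  PC1: 40/86 = 0.4651
  PC2: 27/86 = 0.314
  PC3: 19/86 = 0.2209

Step 3 — cumulative fraction after k components = (λ_1 + ... + λ_k) / Σ λ:
  k = 1: 40/86 = 0.4651
  k = 2: (40 + 27)/86 = 67/86 = 0.7791
  k = 3: (40 + 27 + 19)/86 = 86/86 = 1

Summary (fraction, with percent):

explained: PC1 0.4651 (46.51%), PC2 0.314 (31.4%), PC3 0.2209 (22.09%);  cumulative: 0.4651, 0.7791, 1


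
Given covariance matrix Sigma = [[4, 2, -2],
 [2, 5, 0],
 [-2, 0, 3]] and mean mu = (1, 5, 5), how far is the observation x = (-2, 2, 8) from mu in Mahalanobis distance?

Step 1 — centre the observation: (x - mu) = (-3, -3, 3).

Step 2 — invert Sigma (cofactor / det for 3×3, or solve directly):
  Sigma^{-1} = [[0.5357, -0.2143, 0.3571],
 [-0.2143, 0.2857, -0.1429],
 [0.3571, -0.1429, 0.5714]].

Step 3 — form the quadratic (x - mu)^T · Sigma^{-1} · (x - mu):
  Sigma^{-1} · (x - mu) = (0.1071, -0.6429, 1.0714).
  (x - mu)^T · [Sigma^{-1} · (x - mu)] = (-3)·(0.1071) + (-3)·(-0.6429) + (3)·(1.0714) = 4.8214.

Step 4 — take square root: d = √(4.8214) ≈ 2.1958.

d(x, mu) = √(4.8214) ≈ 2.1958


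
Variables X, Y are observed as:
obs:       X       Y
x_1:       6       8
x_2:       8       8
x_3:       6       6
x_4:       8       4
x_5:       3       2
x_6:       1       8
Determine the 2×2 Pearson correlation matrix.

Step 1 — column means:
  mean(X) = (6 + 8 + 6 + 8 + 3 + 1) / 6 = 32/6 = 5.3333
  mean(Y) = (8 + 8 + 6 + 4 + 2 + 8) / 6 = 36/6 = 6

Step 2 — sample variances and covariances s[i,j] = (1/(n-1)) · Σ_k (x_{k,i} - mean_i) · (x_{k,j} - mean_j), with n-1 = 5:
  s[X,X] = ((0.6667)·(0.6667) + (2.6667)·(2.6667) + (0.6667)·(0.6667) + (2.6667)·(2.6667) + (-2.3333)·(-2.3333) + (-4.3333)·(-4.3333)) / 5 = 39.3333/5 = 7.8667
  s[X,Y] = ((0.6667)·(2) + (2.6667)·(2) + (0.6667)·(0) + (2.6667)·(-2) + (-2.3333)·(-4) + (-4.3333)·(2)) / 5 = 2/5 = 0.4
  s[Y,Y] = ((2)·(2) + (2)·(2) + (0)·(0) + (-2)·(-2) + (-4)·(-4) + (2)·(2)) / 5 = 32/5 = 6.4
  Sample standard deviations s_i = √(s[i,i]):
  s(X) = √(7.8667) = 2.8048
  s(Y) = √(6.4) = 2.5298

Step 3 — r_{ij} = s_{ij} / (s_i · s_j):
  r[X,X] = 1 (diagonal).
  r[X,Y] = 0.4 / (2.8048 · 2.5298) = 0.4 / 7.0955 = 0.0564
  r[Y,Y] = 1 (diagonal).

R is symmetric with unit diagonal. Assembling:

R = [[1, 0.0564],
 [0.0564, 1]]


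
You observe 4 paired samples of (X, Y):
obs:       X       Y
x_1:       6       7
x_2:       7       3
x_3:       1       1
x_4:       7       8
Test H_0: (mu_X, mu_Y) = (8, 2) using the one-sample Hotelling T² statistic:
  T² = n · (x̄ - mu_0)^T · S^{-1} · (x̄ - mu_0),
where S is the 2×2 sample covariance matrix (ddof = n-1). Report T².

Step 1 — sample mean vector:
  mean(X) = (6 + 7 + 1 + 7) / 4 = 21/4 = 5.25
  mean(Y) = (7 + 3 + 1 + 8) / 4 = 19/4 = 4.75
  x̄ = (5.25, 4.75),  deviation x̄ - mu_0 = (5.25, 4.75) - (8, 2) = (-2.75, 2.75).

Step 2 — sample covariance matrix, S[i,j] = (1/(n-1)) · Σ_k (x_{k,i} - mean_i) · (x_{k,j} - mean_j), divisor n-1 = 3:
  S[X,X] = ((0.75)·(0.75) + (1.75)·(1.75) + (-4.25)·(-4.25) + (1.75)·(1.75)) / 3 = 24.75/3 = 8.25
  S[X,Y] = ((0.75)·(2.25) + (1.75)·(-1.75) + (-4.25)·(-3.75) + (1.75)·(3.25)) / 3 = 20.25/3 = 6.75
  S[Y,Y] = ((2.25)·(2.25) + (-1.75)·(-1.75) + (-3.75)·(-3.75) + (3.25)·(3.25)) / 3 = 32.75/3 = 10.9167
  S = [[8.25, 6.75],
 [6.75, 10.9167]].

Step 3 — invert S. det(S) = 8.25·10.9167 - (6.75)² = 44.5.
  S^{-1} = (1/det) · [[d, -b], [-b, a]] = [[0.2453, -0.1517],
 [-0.1517, 0.1854]].

Step 4 — quadratic form (x̄ - mu_0)^T · S^{-1} · (x̄ - mu_0):
  S^{-1} · (x̄ - mu_0) = (-1.0918, 0.927),
  (x̄ - mu_0)^T · [...] = (-2.75)·(-1.0918) + (2.75)·(0.927) = 5.5515.

Step 5 — scale by n: T² = 4 · 5.5515 = 22.206.

T² ≈ 22.206


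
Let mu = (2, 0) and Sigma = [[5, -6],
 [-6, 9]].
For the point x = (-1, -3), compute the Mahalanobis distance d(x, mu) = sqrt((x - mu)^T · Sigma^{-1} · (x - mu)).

Step 1 — centre the observation: (x - mu) = (-3, -3).

Step 2 — invert Sigma. det(Sigma) = 5·9 - (-6)² = 9.
  Sigma^{-1} = (1/det) · [[d, -b], [-b, a]] = [[1, 0.6667],
 [0.6667, 0.5556]].

Step 3 — form the quadratic (x - mu)^T · Sigma^{-1} · (x - mu):
  Sigma^{-1} · (x - mu) = (-5, -3.6667).
  (x - mu)^T · [Sigma^{-1} · (x - mu)] = (-3)·(-5) + (-3)·(-3.6667) = 26.

Step 4 — take square root: d = √(26) ≈ 5.099.

d(x, mu) = √(26) ≈ 5.099


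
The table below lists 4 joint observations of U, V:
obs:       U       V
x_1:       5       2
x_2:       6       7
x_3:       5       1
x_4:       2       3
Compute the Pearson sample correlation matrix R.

Step 1 — column means:
  mean(U) = (5 + 6 + 5 + 2) / 4 = 18/4 = 4.5
  mean(V) = (2 + 7 + 1 + 3) / 4 = 13/4 = 3.25

Step 2 — sample variances and covariances s[i,j] = (1/(n-1)) · Σ_k (x_{k,i} - mean_i) · (x_{k,j} - mean_j), with n-1 = 3:
  s[U,U] = ((0.5)·(0.5) + (1.5)·(1.5) + (0.5)·(0.5) + (-2.5)·(-2.5)) / 3 = 9/3 = 3
  s[U,V] = ((0.5)·(-1.25) + (1.5)·(3.75) + (0.5)·(-2.25) + (-2.5)·(-0.25)) / 3 = 4.5/3 = 1.5
  s[V,V] = ((-1.25)·(-1.25) + (3.75)·(3.75) + (-2.25)·(-2.25) + (-0.25)·(-0.25)) / 3 = 20.75/3 = 6.9167
  Sample standard deviations s_i = √(s[i,i]):
  s(U) = √(3) = 1.7321
  s(V) = √(6.9167) = 2.63

Step 3 — r_{ij} = s_{ij} / (s_i · s_j):
  r[U,U] = 1 (diagonal).
  r[U,V] = 1.5 / (1.7321 · 2.63) = 1.5 / 4.5552 = 0.3293
  r[V,V] = 1 (diagonal).

R is symmetric with unit diagonal. Assembling:

R = [[1, 0.3293],
 [0.3293, 1]]


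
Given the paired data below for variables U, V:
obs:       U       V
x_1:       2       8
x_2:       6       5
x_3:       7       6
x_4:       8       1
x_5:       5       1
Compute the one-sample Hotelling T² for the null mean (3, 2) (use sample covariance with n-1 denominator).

Step 1 — sample mean vector:
  mean(U) = (2 + 6 + 7 + 8 + 5) / 5 = 28/5 = 5.6
  mean(V) = (8 + 5 + 6 + 1 + 1) / 5 = 21/5 = 4.2
  x̄ = (5.6, 4.2),  deviation x̄ - mu_0 = (5.6, 4.2) - (3, 2) = (2.6, 2.2).

Step 2 — sample covariance matrix, S[i,j] = (1/(n-1)) · Σ_k (x_{k,i} - mean_i) · (x_{k,j} - mean_j), divisor n-1 = 4:
  S[U,U] = ((-3.6)·(-3.6) + (0.4)·(0.4) + (1.4)·(1.4) + (2.4)·(2.4) + (-0.6)·(-0.6)) / 4 = 21.2/4 = 5.3
  S[U,V] = ((-3.6)·(3.8) + (0.4)·(0.8) + (1.4)·(1.8) + (2.4)·(-3.2) + (-0.6)·(-3.2)) / 4 = -16.6/4 = -4.15
  S[V,V] = ((3.8)·(3.8) + (0.8)·(0.8) + (1.8)·(1.8) + (-3.2)·(-3.2) + (-3.2)·(-3.2)) / 4 = 38.8/4 = 9.7
  S = [[5.3, -4.15],
 [-4.15, 9.7]].

Step 3 — invert S. det(S) = 5.3·9.7 - (-4.15)² = 34.1875.
  S^{-1} = (1/det) · [[d, -b], [-b, a]] = [[0.2837, 0.1214],
 [0.1214, 0.155]].

Step 4 — quadratic form (x̄ - mu_0)^T · S^{-1} · (x̄ - mu_0):
  S^{-1} · (x̄ - mu_0) = (1.0048, 0.6567),
  (x̄ - mu_0)^T · [...] = (2.6)·(1.0048) + (2.2)·(0.6567) = 4.057.

Step 5 — scale by n: T² = 5 · 4.057 = 20.2852.

T² ≈ 20.2852


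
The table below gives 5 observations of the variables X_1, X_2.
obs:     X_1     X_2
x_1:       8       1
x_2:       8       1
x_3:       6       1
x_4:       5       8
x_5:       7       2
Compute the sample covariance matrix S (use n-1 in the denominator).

Step 1 — column means:
  mean(X_1) = (8 + 8 + 6 + 5 + 7) / 5 = 34/5 = 6.8
  mean(X_2) = (1 + 1 + 1 + 8 + 2) / 5 = 13/5 = 2.6

Step 2 — sample covariance S[i,j] = (1/(n-1)) · Σ_k (x_{k,i} - mean_i) · (x_{k,j} - mean_j), with n-1 = 4.
  S[X_1,X_1] = ((1.2)·(1.2) + (1.2)·(1.2) + (-0.8)·(-0.8) + (-1.8)·(-1.8) + (0.2)·(0.2)) / 4 = 6.8/4 = 1.7
  S[X_1,X_2] = ((1.2)·(-1.6) + (1.2)·(-1.6) + (-0.8)·(-1.6) + (-1.8)·(5.4) + (0.2)·(-0.6)) / 4 = -12.4/4 = -3.1
  S[X_2,X_2] = ((-1.6)·(-1.6) + (-1.6)·(-1.6) + (-1.6)·(-1.6) + (5.4)·(5.4) + (-0.6)·(-0.6)) / 4 = 37.2/4 = 9.3

S is symmetric (S[j,i] = S[i,j]). Assembling:

S = [[1.7, -3.1],
 [-3.1, 9.3]]


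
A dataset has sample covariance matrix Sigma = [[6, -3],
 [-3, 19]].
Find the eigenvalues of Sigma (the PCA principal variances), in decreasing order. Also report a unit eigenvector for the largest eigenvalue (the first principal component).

Step 1 — characteristic polynomial of 2×2 Sigma:
  det(Sigma - λI) = λ² - trace · λ + det = 0.
  trace = 6 + 19 = 25, det = 6·19 - (-3)² = 105.
Step 2 — discriminant:
  Δ = trace² - 4·det = 625 - 420 = 205.
Step 3 — eigenvalues:
  λ = (trace ± √Δ)/2 = (25 ± 14.3178)/2,
  λ_1 = 19.6589,  λ_2 = 5.3411.

Step 4 — unit eigenvector for λ_1: solve (Sigma - λ_1 I)v = 0. First row:
  (6 - 19.6589)·v_x + (-3)·v_y = 0, i.e. (-13.6589)·v_x + (-3)·v_y = 0,
  so v ∝ (b, λ_1 - a) = (-3, 13.6589); multiply by -1 so the first entry is positive: u = (3, -13.6589).
  ||u|| = √((3)² + (-13.6589)²) = √(195.5658) ≈ 13.9845,
  v_1 = u/||u|| ≈ (0.2145, -0.9767) (||v_1|| = 1).

λ_1 = 19.6589,  λ_2 = 5.3411;  v_1 ≈ (0.2145, -0.9767)


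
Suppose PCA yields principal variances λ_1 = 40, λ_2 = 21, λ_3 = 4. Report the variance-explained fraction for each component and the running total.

Step 1 — total variance = trace(Sigma) = Σ λ_i = 40 + 21 + 4 = 65.

Step 2 — fraction explained by component i = λ_i / Σ λ:
  PC1: 40/65 = 0.6154
  PC2: 21/65 = 0.3231
  PC3: 4/65 = 0.0615

Step 3 — cumulative fraction after k components = (λ_1 + ... + λ_k) / Σ λ:
  k = 1: 40/65 = 0.6154
  k = 2: (40 + 21)/65 = 61/65 = 0.9385
  k = 3: (40 + 21 + 4)/65 = 65/65 = 1

Summary (fraction, with percent):

explained: PC1 0.6154 (61.54%), PC2 0.3231 (32.31%), PC3 0.0615 (6.15%);  cumulative: 0.6154, 0.9385, 1


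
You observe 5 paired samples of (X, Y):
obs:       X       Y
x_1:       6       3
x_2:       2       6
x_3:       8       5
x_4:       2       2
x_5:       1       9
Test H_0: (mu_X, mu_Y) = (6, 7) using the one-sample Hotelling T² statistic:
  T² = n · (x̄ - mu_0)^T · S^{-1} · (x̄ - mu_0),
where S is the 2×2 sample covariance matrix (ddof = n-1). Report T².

Step 1 — sample mean vector:
  mean(X) = (6 + 2 + 8 + 2 + 1) / 5 = 19/5 = 3.8
  mean(Y) = (3 + 6 + 5 + 2 + 9) / 5 = 25/5 = 5
  x̄ = (3.8, 5),  deviation x̄ - mu_0 = (3.8, 5) - (6, 7) = (-2.2, -2).

Step 2 — sample covariance matrix, S[i,j] = (1/(n-1)) · Σ_k (x_{k,i} - mean_i) · (x_{k,j} - mean_j), divisor n-1 = 4:
  S[X,X] = ((2.2)·(2.2) + (-1.8)·(-1.8) + (4.2)·(4.2) + (-1.8)·(-1.8) + (-2.8)·(-2.8)) / 4 = 36.8/4 = 9.2
  S[X,Y] = ((2.2)·(-2) + (-1.8)·(1) + (4.2)·(0) + (-1.8)·(-3) + (-2.8)·(4)) / 4 = -12/4 = -3
  S[Y,Y] = ((-2)·(-2) + (1)·(1) + (0)·(0) + (-3)·(-3) + (4)·(4)) / 4 = 30/4 = 7.5
  S = [[9.2, -3],
 [-3, 7.5]].

Step 3 — invert S. det(S) = 9.2·7.5 - (-3)² = 60.
  S^{-1} = (1/det) · [[d, -b], [-b, a]] = [[0.125, 0.05],
 [0.05, 0.1533]].

Step 4 — quadratic form (x̄ - mu_0)^T · S^{-1} · (x̄ - mu_0):
  S^{-1} · (x̄ - mu_0) = (-0.375, -0.4167),
  (x̄ - mu_0)^T · [...] = (-2.2)·(-0.375) + (-2)·(-0.4167) = 1.6583.

Step 5 — scale by n: T² = 5 · 1.6583 = 8.2917.

T² ≈ 8.2917


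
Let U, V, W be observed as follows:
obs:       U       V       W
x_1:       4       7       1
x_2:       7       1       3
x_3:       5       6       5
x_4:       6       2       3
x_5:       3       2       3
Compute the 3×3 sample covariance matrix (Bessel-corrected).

Step 1 — column means:
  mean(U) = (4 + 7 + 5 + 6 + 3) / 5 = 25/5 = 5
  mean(V) = (7 + 1 + 6 + 2 + 2) / 5 = 18/5 = 3.6
  mean(W) = (1 + 3 + 5 + 3 + 3) / 5 = 15/5 = 3

Step 2 — sample covariance S[i,j] = (1/(n-1)) · Σ_k (x_{k,i} - mean_i) · (x_{k,j} - mean_j), with n-1 = 4.
  S[U,U] = ((-1)·(-1) + (2)·(2) + (0)·(0) + (1)·(1) + (-2)·(-2)) / 4 = 10/4 = 2.5
  S[U,V] = ((-1)·(3.4) + (2)·(-2.6) + (0)·(2.4) + (1)·(-1.6) + (-2)·(-1.6)) / 4 = -7/4 = -1.75
  S[U,W] = ((-1)·(-2) + (2)·(0) + (0)·(2) + (1)·(0) + (-2)·(0)) / 4 = 2/4 = 0.5
  S[V,V] = ((3.4)·(3.4) + (-2.6)·(-2.6) + (2.4)·(2.4) + (-1.6)·(-1.6) + (-1.6)·(-1.6)) / 4 = 29.2/4 = 7.3
  S[V,W] = ((3.4)·(-2) + (-2.6)·(0) + (2.4)·(2) + (-1.6)·(0) + (-1.6)·(0)) / 4 = -2/4 = -0.5
  S[W,W] = ((-2)·(-2) + (0)·(0) + (2)·(2) + (0)·(0) + (0)·(0)) / 4 = 8/4 = 2

S is symmetric (S[j,i] = S[i,j]). Assembling:

S = [[2.5, -1.75, 0.5],
 [-1.75, 7.3, -0.5],
 [0.5, -0.5, 2]]


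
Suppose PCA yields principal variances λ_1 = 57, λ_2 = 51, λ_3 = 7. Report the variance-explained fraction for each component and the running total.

Step 1 — total variance = trace(Sigma) = Σ λ_i = 57 + 51 + 7 = 115.

Step 2 — fraction explained by component i = λ_i / Σ λ:
  PC1: 57/115 = 0.4957
  PC2: 51/115 = 0.4435
  PC3: 7/115 = 0.0609

Step 3 — cumulative fraction after k components = (λ_1 + ... + λ_k) / Σ λ:
  k = 1: 57/115 = 0.4957
  k = 2: (57 + 51)/115 = 108/115 = 0.9391
  k = 3: (57 + 51 + 7)/115 = 115/115 = 1

Summary (fraction, with percent):

explained: PC1 0.4957 (49.57%), PC2 0.4435 (44.35%), PC3 0.0609 (6.09%);  cumulative: 0.4957, 0.9391, 1


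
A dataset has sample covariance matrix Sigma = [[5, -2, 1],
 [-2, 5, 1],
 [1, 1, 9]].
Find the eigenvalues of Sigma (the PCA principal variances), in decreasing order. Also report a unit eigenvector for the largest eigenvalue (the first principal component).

Step 1 — characteristic polynomial p(λ) = det(λI - Sigma) = λ³ - tr·λ² + c_1·λ - det, where tr = trace, c_1 = sum of the principal 2×2 minors, det = det(Sigma):
  tr = 5 + 5 + 9 = 19,
  c_1 = (5·5 - (-2)²) + (5·9 - (1)²) + (5·9 - (1)²) = 21 + 44 + 44 = 109,
  det = 5·(5·9 - (1)²) - (-2)·((-2)·9 - (1)·(1)) + (1)·((-2)·(1) - 5·(1)) = 5·(44) - (-2)·(-19) + (1)·(-7) = 175.
  So p(λ) = λ³ - 19λ² + 109λ - 175.
Step 2 — look for an integer root (rational root theorem: any rational root is an integer divisor of 175). Testing λ = 7:
  p(7) = 343 - 931 + 763 - 175 = 0  ✓
  Dividing out (λ - 7): p(λ) = (λ - 7)(λ² - 12λ + 25).
Step 3 — remaining eigenvalues from the quadratic λ² - 12λ + 25 = 0:
  Δ = 12² - 4·25 = 144 - 100 = 44,  λ = (12 ± √44)/2 = (12 ± 6.6332)/2 ≈ 9.3166 or 2.6834.
  Sorted: λ_1 = 9.3166,  λ_2 = 7,  λ_3 = 2.6834  (check: sum = 19 = tr ✓).

Step 4 — unit eigenvector for λ_1 ≈ 9.3166: v spans the null space of (Sigma - λ_1 I), whose rows are
  r_1 = (-4.3166, -2, 1),  r_2 = (-2, -4.3166, 1),  r_3 = (1, 1, -0.3166).
  v is orthogonal to every row, so take v ∝ r_1 × r_2 = ((-2)·(1) - (1)·(-4.3166), (1)·(-2) - (-4.3166)·(1), (-4.3166)·(-4.3166) - (-2)·(-2)) ≈ (2.3166, 2.3166, 14.6332).
  Let u = (2.3166, 2.3166, 14.6332).
  ||u|| = √((2.3166)² + (2.3166)² + (14.6332)²) = √(224.8655) ≈ 14.9955,  v_1 = u/||u|| ≈ (0.1545, 0.1545, 0.9758) (||v_1|| = 1).

λ_1 = 9.3166,  λ_2 = 7,  λ_3 = 2.6834;  v_1 ≈ (0.1545, 0.1545, 0.9758)


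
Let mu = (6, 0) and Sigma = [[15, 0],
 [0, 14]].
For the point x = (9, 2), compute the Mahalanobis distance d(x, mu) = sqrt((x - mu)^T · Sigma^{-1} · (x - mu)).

Step 1 — centre the observation: (x - mu) = (3, 2).

Step 2 — invert Sigma. det(Sigma) = 15·14 - (0)² = 210.
  Sigma^{-1} = (1/det) · [[d, -b], [-b, a]] = [[0.0667, 0],
 [0, 0.0714]].

Step 3 — form the quadratic (x - mu)^T · Sigma^{-1} · (x - mu):
  Sigma^{-1} · (x - mu) = (0.2, 0.1429).
  (x - mu)^T · [Sigma^{-1} · (x - mu)] = (3)·(0.2) + (2)·(0.1429) = 0.8857.

Step 4 — take square root: d = √(0.8857) ≈ 0.9411.

d(x, mu) = √(0.8857) ≈ 0.9411


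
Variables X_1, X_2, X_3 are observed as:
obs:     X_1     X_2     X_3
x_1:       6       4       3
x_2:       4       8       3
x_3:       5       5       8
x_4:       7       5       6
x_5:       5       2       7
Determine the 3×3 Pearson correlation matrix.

Step 1 — column means:
  mean(X_1) = (6 + 4 + 5 + 7 + 5) / 5 = 27/5 = 5.4
  mean(X_2) = (4 + 8 + 5 + 5 + 2) / 5 = 24/5 = 4.8
  mean(X_3) = (3 + 3 + 8 + 6 + 7) / 5 = 27/5 = 5.4

Step 2 — sample variances and covariances s[i,j] = (1/(n-1)) · Σ_k (x_{k,i} - mean_i) · (x_{k,j} - mean_j), with n-1 = 4:
  s[X_1,X_1] = ((0.6)·(0.6) + (-1.4)·(-1.4) + (-0.4)·(-0.4) + (1.6)·(1.6) + (-0.4)·(-0.4)) / 4 = 5.2/4 = 1.3
  s[X_1,X_2] = ((0.6)·(-0.8) + (-1.4)·(3.2) + (-0.4)·(0.2) + (1.6)·(0.2) + (-0.4)·(-2.8)) / 4 = -3.6/4 = -0.9
  s[X_1,X_3] = ((0.6)·(-2.4) + (-1.4)·(-2.4) + (-0.4)·(2.6) + (1.6)·(0.6) + (-0.4)·(1.6)) / 4 = 1.2/4 = 0.3
  s[X_2,X_2] = ((-0.8)·(-0.8) + (3.2)·(3.2) + (0.2)·(0.2) + (0.2)·(0.2) + (-2.8)·(-2.8)) / 4 = 18.8/4 = 4.7
  s[X_2,X_3] = ((-0.8)·(-2.4) + (3.2)·(-2.4) + (0.2)·(2.6) + (0.2)·(0.6) + (-2.8)·(1.6)) / 4 = -9.6/4 = -2.4
  s[X_3,X_3] = ((-2.4)·(-2.4) + (-2.4)·(-2.4) + (2.6)·(2.6) + (0.6)·(0.6) + (1.6)·(1.6)) / 4 = 21.2/4 = 5.3
  Sample standard deviations s_i = √(s[i,i]):
  s(X_1) = √(1.3) = 1.1402
  s(X_2) = √(4.7) = 2.1679
  s(X_3) = √(5.3) = 2.3022

Step 3 — r_{ij} = s_{ij} / (s_i · s_j):
  r[X_1,X_1] = 1 (diagonal).
  r[X_1,X_2] = -0.9 / (1.1402 · 2.1679) = -0.9 / 2.4718 = -0.3641
  r[X_1,X_3] = 0.3 / (1.1402 · 2.3022) = 0.3 / 2.6249 = 0.1143
  r[X_2,X_2] = 1 (diagonal).
  r[X_2,X_3] = -2.4 / (2.1679 · 2.3022) = -2.4 / 4.991 = -0.4809
  r[X_3,X_3] = 1 (diagonal).

R is symmetric with unit diagonal. Assembling:

R = [[1, -0.3641, 0.1143],
 [-0.3641, 1, -0.4809],
 [0.1143, -0.4809, 1]]


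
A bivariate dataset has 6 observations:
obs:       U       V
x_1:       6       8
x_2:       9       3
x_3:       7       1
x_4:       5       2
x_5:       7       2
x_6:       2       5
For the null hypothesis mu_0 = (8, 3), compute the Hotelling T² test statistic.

Step 1 — sample mean vector:
  mean(U) = (6 + 9 + 7 + 5 + 7 + 2) / 6 = 36/6 = 6
  mean(V) = (8 + 3 + 1 + 2 + 2 + 5) / 6 = 21/6 = 3.5
  x̄ = (6, 3.5),  deviation x̄ - mu_0 = (6, 3.5) - (8, 3) = (-2, 0.5).

Step 2 — sample covariance matrix, S[i,j] = (1/(n-1)) · Σ_k (x_{k,i} - mean_i) · (x_{k,j} - mean_j), divisor n-1 = 5:
  S[U,U] = ((0)·(0) + (3)·(3) + (1)·(1) + (-1)·(-1) + (1)·(1) + (-4)·(-4)) / 5 = 28/5 = 5.6
  S[U,V] = ((0)·(4.5) + (3)·(-0.5) + (1)·(-2.5) + (-1)·(-1.5) + (1)·(-1.5) + (-4)·(1.5)) / 5 = -10/5 = -2
  S[V,V] = ((4.5)·(4.5) + (-0.5)·(-0.5) + (-2.5)·(-2.5) + (-1.5)·(-1.5) + (-1.5)·(-1.5) + (1.5)·(1.5)) / 5 = 33.5/5 = 6.7
  S = [[5.6, -2],
 [-2, 6.7]].

Step 3 — invert S. det(S) = 5.6·6.7 - (-2)² = 33.52.
  S^{-1} = (1/det) · [[d, -b], [-b, a]] = [[0.1999, 0.0597],
 [0.0597, 0.1671]].

Step 4 — quadratic form (x̄ - mu_0)^T · S^{-1} · (x̄ - mu_0):
  S^{-1} · (x̄ - mu_0) = (-0.3699, -0.0358),
  (x̄ - mu_0)^T · [...] = (-2)·(-0.3699) + (0.5)·(-0.0358) = 0.722.

Step 5 — scale by n: T² = 6 · 0.722 = 4.3317.

T² ≈ 4.3317


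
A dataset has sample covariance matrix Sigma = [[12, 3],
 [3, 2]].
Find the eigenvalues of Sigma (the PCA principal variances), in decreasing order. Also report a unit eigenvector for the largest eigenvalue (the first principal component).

Step 1 — characteristic polynomial of 2×2 Sigma:
  det(Sigma - λI) = λ² - trace · λ + det = 0.
  trace = 12 + 2 = 14, det = 12·2 - (3)² = 15.
Step 2 — discriminant:
  Δ = trace² - 4·det = 196 - 60 = 136.
Step 3 — eigenvalues:
  λ = (trace ± √Δ)/2 = (14 ± 11.6619)/2,
  λ_1 = 12.831,  λ_2 = 1.169.

Step 4 — unit eigenvector for λ_1: solve (Sigma - λ_1 I)v = 0. First row:
  (12 - 12.831)·v_x + (3)·v_y = 0, i.e. (-0.831)·v_x + (3)·v_y = 0,
  so v ∝ (b, λ_1 - a) = (3, 0.831) = u.
  ||u|| = √((3)² + (0.831)²) = √(9.6905) ≈ 3.113,
  v_1 = u/||u|| ≈ (0.9637, 0.2669) (||v_1|| = 1).

λ_1 = 12.831,  λ_2 = 1.169;  v_1 ≈ (0.9637, 0.2669)


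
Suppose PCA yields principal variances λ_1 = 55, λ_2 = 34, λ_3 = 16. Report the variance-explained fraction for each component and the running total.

Step 1 — total variance = trace(Sigma) = Σ λ_i = 55 + 34 + 16 = 105.

Step 2 — fraction explained by component i = λ_i / Σ λ:
  PC1: 55/105 = 0.5238
  PC2: 34/105 = 0.3238
  PC3: 16/105 = 0.1524

Step 3 — cumulative fraction after k components = (λ_1 + ... + λ_k) / Σ λ:
  k = 1: 55/105 = 0.5238
  k = 2: (55 + 34)/105 = 89/105 = 0.8476
  k = 3: (55 + 34 + 16)/105 = 105/105 = 1

Summary (fraction, with percent):

explained: PC1 0.5238 (52.38%), PC2 0.3238 (32.38%), PC3 0.1524 (15.24%);  cumulative: 0.5238, 0.8476, 1


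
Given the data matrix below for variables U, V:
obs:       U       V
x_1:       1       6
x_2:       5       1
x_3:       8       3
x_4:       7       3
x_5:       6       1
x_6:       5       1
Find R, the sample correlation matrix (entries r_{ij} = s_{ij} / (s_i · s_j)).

Step 1 — column means:
  mean(U) = (1 + 5 + 8 + 7 + 6 + 5) / 6 = 32/6 = 5.3333
  mean(V) = (6 + 1 + 3 + 3 + 1 + 1) / 6 = 15/6 = 2.5

Step 2 — sample variances and covariances s[i,j] = (1/(n-1)) · Σ_k (x_{k,i} - mean_i) · (x_{k,j} - mean_j), with n-1 = 5:
  s[U,U] = ((-4.3333)·(-4.3333) + (-0.3333)·(-0.3333) + (2.6667)·(2.6667) + (1.6667)·(1.6667) + (0.6667)·(0.6667) + (-0.3333)·(-0.3333)) / 5 = 29.3333/5 = 5.8667
  s[U,V] = ((-4.3333)·(3.5) + (-0.3333)·(-1.5) + (2.6667)·(0.5) + (1.6667)·(0.5) + (0.6667)·(-1.5) + (-0.3333)·(-1.5)) / 5 = -13/5 = -2.6
  s[V,V] = ((3.5)·(3.5) + (-1.5)·(-1.5) + (0.5)·(0.5) + (0.5)·(0.5) + (-1.5)·(-1.5) + (-1.5)·(-1.5)) / 5 = 19.5/5 = 3.9
  Sample standard deviations s_i = √(s[i,i]):
  s(U) = √(5.8667) = 2.4221
  s(V) = √(3.9) = 1.9748

Step 3 — r_{ij} = s_{ij} / (s_i · s_j):
  r[U,U] = 1 (diagonal).
  r[U,V] = -2.6 / (2.4221 · 1.9748) = -2.6 / 4.7833 = -0.5436
  r[V,V] = 1 (diagonal).

R is symmetric with unit diagonal. Assembling:

R = [[1, -0.5436],
 [-0.5436, 1]]
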